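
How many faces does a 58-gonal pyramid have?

59

A pyramid on an n-gon base has one n-gon and n triangles: V = 58 + 1 = 59, E = 2·58 = 116, F = 58 + 1 = 59.
Check: V − E + F = 59 − 116 + 59 = 2.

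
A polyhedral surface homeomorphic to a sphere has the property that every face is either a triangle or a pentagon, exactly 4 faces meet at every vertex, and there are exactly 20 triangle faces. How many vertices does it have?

Let x be the number of pentagons; then F = 20 + x.
Edge–face incidences: 2E = 3·20 + 5·x = 60 + 5x.
Every vertex has degree 4, so 4V = 2E.
Euler: V − E + F = 2 ⇒ (2E)/4 − E + (20 + x) = 2.
Multiply by 8: 2·(2E) − 4·(2E) + 8·(20 + x) = 16, i.e. 160 + 8x − 2·(60 + 5x) = 16.
Collecting terms: −2x + 40 = 16, so −2x = −24, so x = 12.
Then 2E = 60 + 5·12 = 120, so E = 60, V = 2E/4 = 30, F = 20 + 12 = 32.

30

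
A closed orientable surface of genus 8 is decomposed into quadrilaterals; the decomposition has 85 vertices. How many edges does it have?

χ = 2 − 2·8 = -14, and every face is a square so 4F = 2E.
V − E + F = -14 with E = 4F/2 gives 85 − (4/2 − 1)·F = -14, so F = 99 and E = 198.

198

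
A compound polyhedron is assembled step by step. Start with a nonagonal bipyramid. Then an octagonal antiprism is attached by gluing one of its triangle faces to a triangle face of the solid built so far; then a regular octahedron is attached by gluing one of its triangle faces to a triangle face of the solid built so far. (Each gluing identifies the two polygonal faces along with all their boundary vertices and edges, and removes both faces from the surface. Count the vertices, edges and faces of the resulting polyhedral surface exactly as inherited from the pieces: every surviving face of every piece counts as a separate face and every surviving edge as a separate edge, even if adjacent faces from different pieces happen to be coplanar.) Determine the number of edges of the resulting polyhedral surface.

A nonagonal bipyramid: V=11, E=27, F=18.
Attach an octagonal antiprism (V=16, E=32, F=18) along a 3-gon: merge 3 vertices and 3 edges, delete both glued faces → V=24, E=56, F=34.
Attach a regular octahedron (V=6, E=12, F=8) along a 3-gon: merge 3 vertices and 3 edges, delete both glued faces → V=27, E=65, F=40.
Check: V − E + F = 27 − 65 + 40 = 2.

65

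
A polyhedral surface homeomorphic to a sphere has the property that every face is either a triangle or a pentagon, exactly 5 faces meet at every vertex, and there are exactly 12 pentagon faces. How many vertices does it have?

Let x be the number of triangles; then F = 12 + x.
Edge–face incidences: 2E = 5·12 + 3·x = 60 + 3x.
Every vertex has degree 5, so 5V = 2E.
Euler: V − E + F = 2 ⇒ (2E)/5 − E + (12 + x) = 2.
Multiply by 10: 2·(2E) − 5·(2E) + 10·(12 + x) = 20, i.e. 120 + 10x − 3·(60 + 3x) = 20.
Collecting terms: x − 60 = 20, so x = 80.
Then 2E = 60 + 3·80 = 300, so E = 150, V = 2E/5 = 60, F = 12 + 80 = 92.

60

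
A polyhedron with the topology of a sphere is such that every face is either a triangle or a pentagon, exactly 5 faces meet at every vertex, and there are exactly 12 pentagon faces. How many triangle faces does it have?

Let x be the number of triangles; then F = 12 + x.
Edge–face incidences: 2E = 5·12 + 3·x = 60 + 3x.
Every vertex has degree 5, so 5V = 2E.
Euler: V − E + F = 2 ⇒ (2E)/5 − E + (12 + x) = 2.
Multiply by 10: 2·(2E) − 5·(2E) + 10·(12 + x) = 20, i.e. 120 + 10x − 3·(60 + 3x) = 20.
Collecting terms: x − 60 = 20, so x = 80.
Then 2E = 60 + 3·80 = 300, so E = 150, V = 2E/5 = 60, F = 12 + 80 = 92.

80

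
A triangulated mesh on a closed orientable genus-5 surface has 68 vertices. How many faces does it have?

152

χ = 2 − 2·5 = -8, and every face is a triangle so 3F = 2E.
V − E + F = -8 with E = 3F/2 gives 68 − (3/2 − 1)·F = -8, so F = 152 and E = 228.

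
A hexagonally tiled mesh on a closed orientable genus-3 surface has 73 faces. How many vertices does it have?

142

χ = 2 − 2·3 = -4, and every face is a hexagon so 6F = 2E.
E = 6·73/2 = 219. Then V = -4 + E − F = -4 + 219 − 73 = 142.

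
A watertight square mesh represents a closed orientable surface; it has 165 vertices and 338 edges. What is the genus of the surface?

Every face is a square and each edge borders two faces, so 4F = 2·338, giving F = 169.
χ = V − E + F = 165 − 338 + 169 = -4.
For a closed orientable surface χ = 2 − 2g, so g = (2 − (-4))/2 = 3.

3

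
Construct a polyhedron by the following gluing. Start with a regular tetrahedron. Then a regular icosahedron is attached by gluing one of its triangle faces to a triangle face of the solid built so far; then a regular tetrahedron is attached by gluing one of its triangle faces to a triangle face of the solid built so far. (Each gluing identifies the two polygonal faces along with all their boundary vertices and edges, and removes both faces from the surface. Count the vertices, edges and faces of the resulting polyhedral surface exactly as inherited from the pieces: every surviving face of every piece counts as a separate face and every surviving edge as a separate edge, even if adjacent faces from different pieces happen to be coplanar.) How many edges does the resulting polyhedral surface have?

36

A regular tetrahedron: V=4, E=6, F=4.
Attach a regular icosahedron (V=12, E=30, F=20) along a 3-gon: merge 3 vertices and 3 edges, delete both glued faces → V=13, E=33, F=22.
Attach a regular tetrahedron (V=4, E=6, F=4) along a 3-gon: merge 3 vertices and 3 edges, delete both glued faces → V=14, E=36, F=24.
Check: V − E + F = 14 − 36 + 24 = 2.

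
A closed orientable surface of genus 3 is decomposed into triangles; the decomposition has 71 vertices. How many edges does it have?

225

χ = 2 − 2·3 = -4, and every face is a triangle so 3F = 2E.
V − E + F = -4 with E = 3F/2 gives 71 − (3/2 − 1)·F = -4, so F = 150 and E = 225.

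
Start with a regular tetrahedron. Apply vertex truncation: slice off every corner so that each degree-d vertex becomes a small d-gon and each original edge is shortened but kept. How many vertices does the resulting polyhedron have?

12

The base solid has V = 4, E = 6, F = 4.
Truncation replaces each original edge-end by a new vertex, so V′ = 2E = 12.
Each original edge survives, and each old vertex of degree d contributes d new edges; summing degrees gives Σd = 2E, so E′ = E + 2E = 3E = 18.
Each original face survives and each original vertex becomes one new face: F′ = F + V = 8.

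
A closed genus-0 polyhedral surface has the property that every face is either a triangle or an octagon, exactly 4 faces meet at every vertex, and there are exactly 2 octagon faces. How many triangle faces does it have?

16

Let x be the number of triangles; then F = 2 + x.
Edge–face incidences: 2E = 8·2 + 3·x = 16 + 3x.
Every vertex has degree 4, so 4V = 2E.
Euler: V − E + F = 2 ⇒ (2E)/4 − E + (2 + x) = 2.
Multiply by 8: 2·(2E) − 4·(2E) + 8·(2 + x) = 16, i.e. 16 + 8x − 2·(16 + 3x) = 16.
Collecting terms: 2x − 16 = 16, so 2x = 32, so x = 16.
Then 2E = 16 + 3·16 = 64, so E = 32, V = 2E/4 = 16, F = 2 + 16 = 18.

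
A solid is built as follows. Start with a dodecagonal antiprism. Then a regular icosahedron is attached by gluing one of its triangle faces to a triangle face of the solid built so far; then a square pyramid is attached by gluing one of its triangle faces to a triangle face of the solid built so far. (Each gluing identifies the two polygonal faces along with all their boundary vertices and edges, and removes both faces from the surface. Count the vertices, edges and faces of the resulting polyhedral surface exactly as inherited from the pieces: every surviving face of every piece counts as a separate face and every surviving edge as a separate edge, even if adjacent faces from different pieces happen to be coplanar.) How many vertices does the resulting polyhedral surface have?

35

A dodecagonal antiprism: V=24, E=48, F=26.
Attach a regular icosahedron (V=12, E=30, F=20) along a 3-gon: merge 3 vertices and 3 edges, delete both glued faces → V=33, E=75, F=44.
Attach a square pyramid (V=5, E=8, F=5) along a 3-gon: merge 3 vertices and 3 edges, delete both glued faces → V=35, E=80, F=47.
Check: V − E + F = 35 − 80 + 47 = 2.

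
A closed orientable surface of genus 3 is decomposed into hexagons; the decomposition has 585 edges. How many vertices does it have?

386

χ = 2 − 2·3 = -4, and every face is a hexagon so 6F = 2E.
F = 2E/6 = 195. Then V = -4 + E − F = -4 + 585 − 195 = 386.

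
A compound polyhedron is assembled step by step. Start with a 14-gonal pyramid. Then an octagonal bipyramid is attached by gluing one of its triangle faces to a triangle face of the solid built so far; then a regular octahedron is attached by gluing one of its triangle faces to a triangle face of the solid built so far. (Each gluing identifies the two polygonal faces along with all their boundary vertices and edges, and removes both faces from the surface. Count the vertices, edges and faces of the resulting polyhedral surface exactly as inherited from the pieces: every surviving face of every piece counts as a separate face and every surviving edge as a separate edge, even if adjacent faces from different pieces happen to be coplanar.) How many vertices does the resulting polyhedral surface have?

A 14-gonal pyramid: V=15, E=28, F=15.
Attach an octagonal bipyramid (V=10, E=24, F=16) along a 3-gon: merge 3 vertices and 3 edges, delete both glued faces → V=22, E=49, F=29.
Attach a regular octahedron (V=6, E=12, F=8) along a 3-gon: merge 3 vertices and 3 edges, delete both glued faces → V=25, E=58, F=35.
Check: V − E + F = 25 − 58 + 35 = 2.

25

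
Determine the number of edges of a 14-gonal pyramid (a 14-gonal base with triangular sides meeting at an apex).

28

A pyramid on an n-gon base has one n-gon and n triangles: V = 14 + 1 = 15, E = 2·14 = 28, F = 14 + 1 = 15.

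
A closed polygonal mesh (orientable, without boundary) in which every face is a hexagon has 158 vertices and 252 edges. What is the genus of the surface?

Every face is a hexagon and each edge borders two faces, so 6F = 2·252, giving F = 84.
χ = V − E + F = 158 − 252 + 84 = -10.
For a closed orientable surface χ = 2 − 2g, so g = (2 − (-10))/2 = 6.

6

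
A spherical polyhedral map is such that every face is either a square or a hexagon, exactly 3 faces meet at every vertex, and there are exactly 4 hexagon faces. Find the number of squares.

6

Let x be the number of squares; then F = 4 + x.
Edge–face incidences: 2E = 6·4 + 4·x = 24 + 4x.
Every vertex has degree 3, so 3V = 2E.
Euler: V − E + F = 2 ⇒ (2E)/3 − E + (4 + x) = 2.
Multiply by 6: 2·(2E) − 3·(2E) + 6·(4 + x) = 12, i.e. 24 + 6x − (24 + 4x) = 12.
Collecting terms: 2x = 12, so x = 6.
Then 2E = 24 + 4·6 = 48, so E = 24, V = 2E/3 = 16, F = 4 + 6 = 10.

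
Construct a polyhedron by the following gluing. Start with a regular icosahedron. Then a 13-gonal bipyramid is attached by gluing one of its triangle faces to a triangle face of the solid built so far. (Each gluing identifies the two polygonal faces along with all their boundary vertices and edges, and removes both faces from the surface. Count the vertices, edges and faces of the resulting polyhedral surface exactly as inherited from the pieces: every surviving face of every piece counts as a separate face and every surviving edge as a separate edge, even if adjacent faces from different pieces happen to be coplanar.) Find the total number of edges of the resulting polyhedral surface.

A regular icosahedron: V=12, E=30, F=20.
Attach a 13-gonal bipyramid (V=15, E=39, F=26) along a 3-gon: merge 3 vertices and 3 edges, delete both glued faces → V=24, E=66, F=44.
Check: V − E + F = 24 − 66 + 44 = 2.

66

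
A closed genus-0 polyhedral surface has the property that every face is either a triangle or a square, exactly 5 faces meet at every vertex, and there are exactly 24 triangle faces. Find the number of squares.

2

Let x be the number of squares; then F = 24 + x.
Edge–face incidences: 2E = 3·24 + 4·x = 72 + 4x.
Every vertex has degree 5, so 5V = 2E.
Euler: V − E + F = 2 ⇒ (2E)/5 − E + (24 + x) = 2.
Multiply by 10: 2·(2E) − 5·(2E) + 10·(24 + x) = 20, i.e. 240 + 10x − 3·(72 + 4x) = 20.
Collecting terms: −2x + 24 = 20, so −2x = −4, so x = 2.
Then 2E = 72 + 4·2 = 80, so E = 40, V = 2E/5 = 16, F = 24 + 2 = 26.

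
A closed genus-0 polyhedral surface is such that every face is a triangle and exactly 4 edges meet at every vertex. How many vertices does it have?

6

Each face has 3 edges and each edge borders two faces, so 2E = 3F.
Each vertex has degree 4, so 4V = 2E and hence V = 3F/4.
Euler: V − E + F = 2 ⇒ (3F/4) − (3F/2) + F = 2.
Multiply by 8: (6 − 12 + 8)F = 16, i.e. 2F = 16.
So F = 8, E = 3·8/2 = 12, V = 3·8/4 = 6.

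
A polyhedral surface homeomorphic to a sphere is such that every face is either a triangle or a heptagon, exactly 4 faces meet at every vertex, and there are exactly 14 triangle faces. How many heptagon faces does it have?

2

Let x be the number of heptagons; then F = 14 + x.
Edge–face incidences: 2E = 3·14 + 7·x = 42 + 7x.
Every vertex has degree 4, so 4V = 2E.
Euler: V − E + F = 2 ⇒ (2E)/4 − E + (14 + x) = 2.
Multiply by 8: 2·(2E) − 4·(2E) + 8·(14 + x) = 16, i.e. 112 + 8x − 2·(42 + 7x) = 16.
Collecting terms: −6x + 28 = 16, so −6x = −12, so x = 2.
Then 2E = 42 + 7·2 = 56, so E = 28, V = 2E/4 = 14, F = 14 + 2 = 16.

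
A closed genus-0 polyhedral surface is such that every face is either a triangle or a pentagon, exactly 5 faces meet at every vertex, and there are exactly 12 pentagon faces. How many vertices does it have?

Let x be the number of triangles; then F = 12 + x.
Edge–face incidences: 2E = 5·12 + 3·x = 60 + 3x.
Every vertex has degree 5, so 5V = 2E.
Euler: V − E + F = 2 ⇒ (2E)/5 − E + (12 + x) = 2.
Multiply by 10: 2·(2E) − 5·(2E) + 10·(12 + x) = 20, i.e. 120 + 10x − 3·(60 + 3x) = 20.
Collecting terms: x − 60 = 20, so x = 80.
Then 2E = 60 + 3·80 = 300, so E = 150, V = 2E/5 = 60, F = 12 + 80 = 92.

60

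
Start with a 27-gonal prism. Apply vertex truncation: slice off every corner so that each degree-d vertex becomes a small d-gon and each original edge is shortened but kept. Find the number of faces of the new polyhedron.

The base solid has V = 54, E = 81, F = 29.
Truncation replaces each original edge-end by a new vertex, so V′ = 2E = 162.
Each original edge survives, and each old vertex of degree d contributes d new edges; summing degrees gives Σd = 2E, so E′ = E + 2E = 3E = 243.
Each original face survives and each original vertex becomes one new face: F′ = F + V = 83.

83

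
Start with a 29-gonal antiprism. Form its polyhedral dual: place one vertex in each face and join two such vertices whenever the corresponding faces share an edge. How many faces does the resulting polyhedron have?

The base solid has V = 58, E = 116, F = 60.
The dual swaps V and F and preserves E: V′ = F = 60, E′ = E = 116, F′ = V = 58.

58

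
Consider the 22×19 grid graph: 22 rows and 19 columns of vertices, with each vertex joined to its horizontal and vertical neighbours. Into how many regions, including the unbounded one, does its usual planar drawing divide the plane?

379

The grid has V = 22·19 = 418 vertices and E = 22·18 + 19·21 = 795 edges.
F = 2 − V + E = 2 − 418 + 795 = 379.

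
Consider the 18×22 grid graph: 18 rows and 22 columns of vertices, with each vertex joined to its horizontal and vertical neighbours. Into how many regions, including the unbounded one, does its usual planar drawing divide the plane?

The grid has V = 18·22 = 396 vertices and E = 18·21 + 22·17 = 752 edges.
F = 2 − V + E = 2 − 396 + 752 = 358.

358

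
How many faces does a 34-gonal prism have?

36

A prism on an n-gon has two n-gon bases and n rectangular sides: V = 2·34 = 68, E = 3·34 = 102, F = 34 + 2 = 36.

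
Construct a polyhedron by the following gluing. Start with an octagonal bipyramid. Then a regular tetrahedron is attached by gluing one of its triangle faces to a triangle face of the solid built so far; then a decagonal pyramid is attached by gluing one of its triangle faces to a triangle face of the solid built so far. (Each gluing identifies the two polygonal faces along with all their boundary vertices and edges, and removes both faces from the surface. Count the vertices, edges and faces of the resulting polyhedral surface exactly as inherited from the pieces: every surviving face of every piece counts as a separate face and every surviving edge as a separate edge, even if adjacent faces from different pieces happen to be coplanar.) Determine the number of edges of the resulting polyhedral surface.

44

An octagonal bipyramid: V=10, E=24, F=16.
Attach a regular tetrahedron (V=4, E=6, F=4) along a 3-gon: merge 3 vertices and 3 edges, delete both glued faces → V=11, E=27, F=18.
Attach a decagonal pyramid (V=11, E=20, F=11) along a 3-gon: merge 3 vertices and 3 edges, delete both glued faces → V=19, E=44, F=27.
Check: V − E + F = 19 − 44 + 27 = 2.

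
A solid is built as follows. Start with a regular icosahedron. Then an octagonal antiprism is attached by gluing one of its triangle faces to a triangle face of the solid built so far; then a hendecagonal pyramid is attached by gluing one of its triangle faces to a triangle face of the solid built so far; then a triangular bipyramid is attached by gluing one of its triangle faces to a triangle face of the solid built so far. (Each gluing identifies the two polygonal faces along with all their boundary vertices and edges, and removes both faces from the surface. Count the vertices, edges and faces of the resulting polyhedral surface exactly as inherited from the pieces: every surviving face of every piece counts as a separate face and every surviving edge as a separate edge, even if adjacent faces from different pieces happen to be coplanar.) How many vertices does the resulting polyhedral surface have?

A regular icosahedron: V=12, E=30, F=20.
Attach an octagonal antiprism (V=16, E=32, F=18) along a 3-gon: merge 3 vertices and 3 edges, delete both glued faces → V=25, E=59, F=36.
Attach a hendecagonal pyramid (V=12, E=22, F=12) along a 3-gon: merge 3 vertices and 3 edges, delete both glued faces → V=34, E=78, F=46.
Attach a triangular bipyramid (V=5, E=9, F=6) along a 3-gon: merge 3 vertices and 3 edges, delete both glued faces → V=36, E=84, F=50.
Check: V − E + F = 36 − 84 + 50 = 2.

36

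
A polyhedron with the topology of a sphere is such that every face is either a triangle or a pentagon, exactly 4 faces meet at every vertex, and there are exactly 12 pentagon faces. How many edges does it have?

60

Let x be the number of triangles; then F = 12 + x.
Edge–face incidences: 2E = 5·12 + 3·x = 60 + 3x.
Every vertex has degree 4, so 4V = 2E.
Euler: V − E + F = 2 ⇒ (2E)/4 − E + (12 + x) = 2.
Multiply by 8: 2·(2E) − 4·(2E) + 8·(12 + x) = 16, i.e. 96 + 8x − 2·(60 + 3x) = 16.
Collecting terms: 2x − 24 = 16, so 2x = 40, so x = 20.
Then 2E = 60 + 3·20 = 120, so E = 60, V = 2E/4 = 30, F = 12 + 20 = 32.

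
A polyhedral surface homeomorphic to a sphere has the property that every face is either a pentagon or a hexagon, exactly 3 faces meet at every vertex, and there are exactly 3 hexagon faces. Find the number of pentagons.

12

Let x be the number of pentagons; then F = 3 + x.
Edge–face incidences: 2E = 6·3 + 5·x = 18 + 5x.
Every vertex has degree 3, so 3V = 2E.
Euler: V − E + F = 2 ⇒ (2E)/3 − E + (3 + x) = 2.
Multiply by 6: 2·(2E) − 3·(2E) + 6·(3 + x) = 12, i.e. 18 + 6x − (18 + 5x) = 12.
Collecting terms: x = 12.
Then 2E = 18 + 5·12 = 78, so E = 39, V = 2E/3 = 26, F = 3 + 12 = 15.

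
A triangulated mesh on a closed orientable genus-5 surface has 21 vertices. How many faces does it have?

58

χ = 2 − 2·5 = -8, and every face is a triangle so 3F = 2E.
V − E + F = -8 with E = 3F/2 gives 21 − (3/2 − 1)·F = -8, so F = 58 and E = 87.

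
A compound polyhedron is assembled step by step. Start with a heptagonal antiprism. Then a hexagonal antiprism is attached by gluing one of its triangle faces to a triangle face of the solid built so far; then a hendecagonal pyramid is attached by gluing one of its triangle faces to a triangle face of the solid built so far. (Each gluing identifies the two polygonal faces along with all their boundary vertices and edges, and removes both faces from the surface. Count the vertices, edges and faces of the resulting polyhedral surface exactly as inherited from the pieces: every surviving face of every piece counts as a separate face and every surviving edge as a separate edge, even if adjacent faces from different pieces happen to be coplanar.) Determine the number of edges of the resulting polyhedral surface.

68

A heptagonal antiprism: V=14, E=28, F=16.
Attach a hexagonal antiprism (V=12, E=24, F=14) along a 3-gon: merge 3 vertices and 3 edges, delete both glued faces → V=23, E=49, F=28.
Attach a hendecagonal pyramid (V=12, E=22, F=12) along a 3-gon: merge 3 vertices and 3 edges, delete both glued faces → V=32, E=68, F=38.
Check: V − E + F = 32 − 68 + 38 = 2.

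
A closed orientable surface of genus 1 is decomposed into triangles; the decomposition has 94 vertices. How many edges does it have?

282

χ = 2 − 2·1 = 0, and every face is a triangle so 3F = 2E.
V − E + F = 0 with E = 3F/2 gives 94 − (3/2 − 1)·F = 0, so F = 188 and E = 282.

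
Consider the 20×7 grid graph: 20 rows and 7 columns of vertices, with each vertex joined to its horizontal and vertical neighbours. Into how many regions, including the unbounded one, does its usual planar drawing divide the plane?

115

The grid has V = 20·7 = 140 vertices and E = 20·6 + 7·19 = 253 edges.
F = 2 − V + E = 2 − 140 + 253 = 115.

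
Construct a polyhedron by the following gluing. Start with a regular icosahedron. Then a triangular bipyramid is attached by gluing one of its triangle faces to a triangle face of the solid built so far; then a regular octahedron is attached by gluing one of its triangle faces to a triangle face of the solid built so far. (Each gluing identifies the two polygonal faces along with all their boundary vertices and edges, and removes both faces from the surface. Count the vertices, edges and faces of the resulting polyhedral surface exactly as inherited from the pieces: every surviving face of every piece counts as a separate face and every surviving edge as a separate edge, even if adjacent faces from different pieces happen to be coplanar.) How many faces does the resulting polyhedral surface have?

30

A regular icosahedron: V=12, E=30, F=20.
Attach a triangular bipyramid (V=5, E=9, F=6) along a 3-gon: merge 3 vertices and 3 edges, delete both glued faces → V=14, E=36, F=24.
Attach a regular octahedron (V=6, E=12, F=8) along a 3-gon: merge 3 vertices and 3 edges, delete both glued faces → V=17, E=45, F=30.
Check: V − E + F = 17 − 45 + 30 = 2.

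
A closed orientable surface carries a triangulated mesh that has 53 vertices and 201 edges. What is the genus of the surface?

Every face is a triangle and each edge borders two faces, so 3F = 2·201, giving F = 134.
χ = V − E + F = 53 − 201 + 134 = -14.
For a closed orientable surface χ = 2 − 2g, so g = (2 − (-14))/2 = 8.

8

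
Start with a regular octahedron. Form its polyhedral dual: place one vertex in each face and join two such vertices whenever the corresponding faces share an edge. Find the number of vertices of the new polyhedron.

8

The base solid has V = 6, E = 12, F = 8.
The dual swaps V and F and preserves E: V′ = F = 8, E′ = E = 12, F′ = V = 6.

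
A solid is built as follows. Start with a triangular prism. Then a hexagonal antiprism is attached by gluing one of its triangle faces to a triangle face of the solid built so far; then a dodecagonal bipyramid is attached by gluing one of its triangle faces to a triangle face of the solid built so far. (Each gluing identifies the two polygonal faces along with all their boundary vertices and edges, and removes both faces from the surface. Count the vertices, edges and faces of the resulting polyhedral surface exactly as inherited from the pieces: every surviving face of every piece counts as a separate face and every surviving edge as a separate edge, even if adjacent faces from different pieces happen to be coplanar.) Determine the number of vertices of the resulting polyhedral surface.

26

A triangular prism: V=6, E=9, F=5.
Attach a hexagonal antiprism (V=12, E=24, F=14) along a 3-gon: merge 3 vertices and 3 edges, delete both glued faces → V=15, E=30, F=17.
Attach a dodecagonal bipyramid (V=14, E=36, F=24) along a 3-gon: merge 3 vertices and 3 edges, delete both glued faces → V=26, E=63, F=39.
Check: V − E + F = 26 − 63 + 39 = 2.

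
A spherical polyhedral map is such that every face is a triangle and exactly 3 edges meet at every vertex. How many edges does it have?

Each face has 3 edges and each edge borders two faces, so 2E = 3F.
Each vertex has degree 3, so 3V = 2E and hence V = 3F/3.
Euler: V − E + F = 2 ⇒ (3F/3) − (3F/2) + F = 2.
Multiply by 6: (6 − 9 + 6)F = 12, i.e. 3F = 12.
So F = 4, E = 3·4/2 = 6, V = 3·4/3 = 4.

6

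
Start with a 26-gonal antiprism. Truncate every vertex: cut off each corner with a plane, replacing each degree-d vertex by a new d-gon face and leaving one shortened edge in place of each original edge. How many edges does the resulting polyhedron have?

The base solid has V = 52, E = 104, F = 54.
Truncation replaces each original edge-end by a new vertex, so V′ = 2E = 208.
Each original edge survives, and each old vertex of degree d contributes d new edges; summing degrees gives Σd = 2E, so E′ = E + 2E = 3E = 312.
Each original face survives and each original vertex becomes one new face: F′ = F + V = 106.

312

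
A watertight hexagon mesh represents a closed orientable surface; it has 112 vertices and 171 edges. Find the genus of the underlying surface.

2

Every face is a hexagon and each edge borders two faces, so 6F = 2·171, giving F = 57.
χ = V − E + F = 112 − 171 + 57 = -2.
For a closed orientable surface χ = 2 − 2g, so g = (2 − (-2))/2 = 2.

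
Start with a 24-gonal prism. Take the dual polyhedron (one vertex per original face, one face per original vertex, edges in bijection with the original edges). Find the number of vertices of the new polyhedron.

26

The base solid has V = 48, E = 72, F = 26.
The dual swaps V and F and preserves E: V′ = F = 26, E′ = E = 72, F′ = V = 48.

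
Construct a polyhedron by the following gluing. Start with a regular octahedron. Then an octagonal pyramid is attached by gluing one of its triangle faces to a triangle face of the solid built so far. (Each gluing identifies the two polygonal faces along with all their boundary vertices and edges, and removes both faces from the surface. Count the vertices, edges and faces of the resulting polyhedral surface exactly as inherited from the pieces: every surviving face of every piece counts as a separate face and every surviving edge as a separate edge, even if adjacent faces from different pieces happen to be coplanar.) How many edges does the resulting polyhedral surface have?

A regular octahedron: V=6, E=12, F=8.
Attach an octagonal pyramid (V=9, E=16, F=9) along a 3-gon: merge 3 vertices and 3 edges, delete both glued faces → V=12, E=25, F=15.
Check: V − E + F = 12 − 25 + 15 = 2.

25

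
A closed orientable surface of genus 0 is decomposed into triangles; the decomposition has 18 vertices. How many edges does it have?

χ = 2 − 2·0 = 2, and every face is a triangle so 3F = 2E.
V − E + F = 2 with E = 3F/2 gives 18 − (3/2 − 1)·F = 2, so F = 32 and E = 48.

48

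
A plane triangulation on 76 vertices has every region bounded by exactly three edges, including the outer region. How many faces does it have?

In a plane triangulation 3F = 2E and V − E + F = 2, so F = 2V − 4 = 2·76 − 4 = 148.

148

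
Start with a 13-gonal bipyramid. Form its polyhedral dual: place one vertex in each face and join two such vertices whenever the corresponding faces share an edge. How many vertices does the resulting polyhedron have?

The base solid has V = 15, E = 39, F = 26.
The dual swaps V and F and preserves E: V′ = F = 26, E′ = E = 39, F′ = V = 15.

26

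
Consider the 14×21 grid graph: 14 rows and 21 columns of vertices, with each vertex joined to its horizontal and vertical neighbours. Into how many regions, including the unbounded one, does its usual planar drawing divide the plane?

The grid has V = 14·21 = 294 vertices and E = 14·20 + 21·13 = 553 edges.
F = 2 − V + E = 2 − 294 + 553 = 261.

261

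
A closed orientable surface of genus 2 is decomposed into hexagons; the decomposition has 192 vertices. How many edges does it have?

χ = 2 − 2·2 = -2, and every face is a hexagon so 6F = 2E.
V − E + F = -2 with E = 6F/2 gives 192 − (6/2 − 1)·F = -2, so F = 97 and E = 291.

291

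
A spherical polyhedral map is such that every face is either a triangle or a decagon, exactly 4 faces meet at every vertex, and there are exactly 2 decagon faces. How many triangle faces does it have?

Let x be the number of triangles; then F = 2 + x.
Edge–face incidences: 2E = 10·2 + 3·x = 20 + 3x.
Every vertex has degree 4, so 4V = 2E.
Euler: V − E + F = 2 ⇒ (2E)/4 − E + (2 + x) = 2.
Multiply by 8: 2·(2E) − 4·(2E) + 8·(2 + x) = 16, i.e. 16 + 8x − 2·(20 + 3x) = 16.
Collecting terms: 2x − 24 = 16, so 2x = 40, so x = 20.
Then 2E = 20 + 3·20 = 80, so E = 40, V = 2E/4 = 20, F = 2 + 20 = 22.

20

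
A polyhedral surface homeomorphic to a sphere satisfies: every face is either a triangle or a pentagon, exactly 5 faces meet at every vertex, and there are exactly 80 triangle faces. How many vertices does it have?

60

Let x be the number of pentagons; then F = 80 + x.
Edge–face incidences: 2E = 3·80 + 5·x = 240 + 5x.
Every vertex has degree 5, so 5V = 2E.
Euler: V − E + F = 2 ⇒ (2E)/5 − E + (80 + x) = 2.
Multiply by 10: 2·(2E) − 5·(2E) + 10·(80 + x) = 20, i.e. 800 + 10x − 3·(240 + 5x) = 20.
Collecting terms: −5x + 80 = 20, so −5x = −60, so x = 12.
Then 2E = 240 + 5·12 = 300, so E = 150, V = 2E/5 = 60, F = 80 + 12 = 92.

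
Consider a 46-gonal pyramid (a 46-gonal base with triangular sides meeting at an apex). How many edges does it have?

92

A pyramid on an n-gon base has one n-gon and n triangles: V = 46 + 1 = 47, E = 2·46 = 92, F = 46 + 1 = 47.
Check: V − E + F = 47 − 92 + 47 = 2.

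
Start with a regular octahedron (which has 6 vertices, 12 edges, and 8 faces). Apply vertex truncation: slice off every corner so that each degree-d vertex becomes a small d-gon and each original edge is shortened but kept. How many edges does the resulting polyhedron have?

Truncation replaces each original edge-end by a new vertex, so V′ = 2E = 24.
Each original edge survives, and each old vertex of degree d contributes d new edges; summing degrees gives Σd = 2E, so E′ = E + 2E = 3E = 36.
Each original face survives and each original vertex becomes one new face: F′ = F + V = 14.

36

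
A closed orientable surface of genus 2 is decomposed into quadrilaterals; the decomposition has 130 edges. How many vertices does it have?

χ = 2 − 2·2 = -2, and every face is a square so 4F = 2E.
F = 2E/4 = 65. Then V = -2 + E − F = -2 + 130 − 65 = 63.

63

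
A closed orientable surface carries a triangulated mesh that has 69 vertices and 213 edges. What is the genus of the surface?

2

Every face is a triangle and each edge borders two faces, so 3F = 2·213, giving F = 142.
χ = V − E + F = 69 − 213 + 142 = -2.
For a closed orientable surface χ = 2 − 2g, so g = (2 − (-2))/2 = 2.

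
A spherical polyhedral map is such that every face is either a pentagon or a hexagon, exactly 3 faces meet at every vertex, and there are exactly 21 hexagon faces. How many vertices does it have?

Let x be the number of pentagons; then F = 21 + x.
Edge–face incidences: 2E = 6·21 + 5·x = 126 + 5x.
Every vertex has degree 3, so 3V = 2E.
Euler: V − E + F = 2 ⇒ (2E)/3 − E + (21 + x) = 2.
Multiply by 6: 2·(2E) − 3·(2E) + 6·(21 + x) = 12, i.e. 126 + 6x − (126 + 5x) = 12.
Collecting terms: x = 12.
Then 2E = 126 + 5·12 = 186, so E = 93, V = 2E/3 = 62, F = 21 + 12 = 33.

62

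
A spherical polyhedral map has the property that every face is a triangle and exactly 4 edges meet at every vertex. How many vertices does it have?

6

Each face has 3 edges and each edge borders two faces, so 2E = 3F.
Each vertex has degree 4, so 4V = 2E and hence V = 3F/4.
Euler: V − E + F = 2 ⇒ (3F/4) − (3F/2) + F = 2.
Multiply by 8: (6 − 12 + 8)F = 16, i.e. 2F = 16.
So F = 8, E = 3·8/2 = 12, V = 3·8/4 = 6.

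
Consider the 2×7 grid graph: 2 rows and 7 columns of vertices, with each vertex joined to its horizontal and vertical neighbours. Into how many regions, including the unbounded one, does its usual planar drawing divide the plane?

7

The grid has V = 2·7 = 14 vertices and E = 2·6 + 7·1 = 19 edges.
F = 2 − V + E = 2 − 14 + 19 = 7.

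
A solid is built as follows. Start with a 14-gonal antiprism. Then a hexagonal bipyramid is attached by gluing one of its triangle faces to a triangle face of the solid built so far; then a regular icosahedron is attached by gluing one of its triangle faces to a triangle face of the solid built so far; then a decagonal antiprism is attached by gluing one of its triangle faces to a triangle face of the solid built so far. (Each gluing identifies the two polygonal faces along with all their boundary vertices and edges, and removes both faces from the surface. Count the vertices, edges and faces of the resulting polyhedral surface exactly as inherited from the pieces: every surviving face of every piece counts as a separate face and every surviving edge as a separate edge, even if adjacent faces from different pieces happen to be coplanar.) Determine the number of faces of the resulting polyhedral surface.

A 14-gonal antiprism: V=28, E=56, F=30.
Attach a hexagonal bipyramid (V=8, E=18, F=12) along a 3-gon: merge 3 vertices and 3 edges, delete both glued faces → V=33, E=71, F=40.
Attach a regular icosahedron (V=12, E=30, F=20) along a 3-gon: merge 3 vertices and 3 edges, delete both glued faces → V=42, E=98, F=58.
Attach a decagonal antiprism (V=20, E=40, F=22) along a 3-gon: merge 3 vertices and 3 edges, delete both glued faces → V=59, E=135, F=78.
Check: V − E + F = 59 − 135 + 78 = 2.

78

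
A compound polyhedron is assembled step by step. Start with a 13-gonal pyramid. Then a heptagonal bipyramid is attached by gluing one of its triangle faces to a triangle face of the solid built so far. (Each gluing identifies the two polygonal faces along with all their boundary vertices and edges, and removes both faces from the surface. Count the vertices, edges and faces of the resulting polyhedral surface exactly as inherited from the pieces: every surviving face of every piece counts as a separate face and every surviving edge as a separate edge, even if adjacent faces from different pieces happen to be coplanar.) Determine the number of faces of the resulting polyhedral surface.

A 13-gonal pyramid: V=14, E=26, F=14.
Attach a heptagonal bipyramid (V=9, E=21, F=14) along a 3-gon: merge 3 vertices and 3 edges, delete both glued faces → V=20, E=44, F=26.
Check: V − E + F = 20 − 44 + 26 = 2.

26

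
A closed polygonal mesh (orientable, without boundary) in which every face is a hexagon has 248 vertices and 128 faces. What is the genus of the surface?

Every face is a hexagon, so 2E = 6·128 = 768, giving E = 384.
χ = V − E + F = 248 − 384 + 128 = -8.
For a closed orientable surface χ = 2 − 2g, so g = (2 − (-8))/2 = 5.

5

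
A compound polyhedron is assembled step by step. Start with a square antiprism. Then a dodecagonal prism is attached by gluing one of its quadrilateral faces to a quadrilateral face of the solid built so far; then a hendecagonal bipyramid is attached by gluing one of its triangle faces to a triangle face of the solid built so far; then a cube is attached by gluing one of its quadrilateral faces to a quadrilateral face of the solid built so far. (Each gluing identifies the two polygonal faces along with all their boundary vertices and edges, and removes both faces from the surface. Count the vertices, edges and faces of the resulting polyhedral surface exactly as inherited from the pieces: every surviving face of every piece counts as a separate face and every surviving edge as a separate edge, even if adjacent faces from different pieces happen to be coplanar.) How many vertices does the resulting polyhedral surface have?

42

A square antiprism: V=8, E=16, F=10.
Attach a dodecagonal prism (V=24, E=36, F=14) along a 4-gon: merge 4 vertices and 4 edges, delete both glued faces → V=28, E=48, F=22.
Attach a hendecagonal bipyramid (V=13, E=33, F=22) along a 3-gon: merge 3 vertices and 3 edges, delete both glued faces → V=38, E=78, F=42.
Attach a cube (V=8, E=12, F=6) along a 4-gon: merge 4 vertices and 4 edges, delete both glued faces → V=42, E=86, F=46.
Check: V − E + F = 42 − 86 + 46 = 2.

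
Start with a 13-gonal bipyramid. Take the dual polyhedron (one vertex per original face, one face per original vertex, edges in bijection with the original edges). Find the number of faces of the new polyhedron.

The base solid has V = 15, E = 39, F = 26.
The dual swaps V and F and preserves E: V′ = F = 26, E′ = E = 39, F′ = V = 15.

15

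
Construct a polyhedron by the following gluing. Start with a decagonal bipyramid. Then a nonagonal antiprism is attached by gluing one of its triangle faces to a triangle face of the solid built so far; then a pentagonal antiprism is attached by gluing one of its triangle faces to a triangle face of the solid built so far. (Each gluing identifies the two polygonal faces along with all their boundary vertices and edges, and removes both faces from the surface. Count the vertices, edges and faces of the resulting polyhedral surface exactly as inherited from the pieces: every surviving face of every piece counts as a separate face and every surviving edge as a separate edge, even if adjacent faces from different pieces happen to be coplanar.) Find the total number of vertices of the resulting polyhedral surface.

A decagonal bipyramid: V=12, E=30, F=20.
Attach a nonagonal antiprism (V=18, E=36, F=20) along a 3-gon: merge 3 vertices and 3 edges, delete both glued faces → V=27, E=63, F=38.
Attach a pentagonal antiprism (V=10, E=20, F=12) along a 3-gon: merge 3 vertices and 3 edges, delete both glued faces → V=34, E=80, F=48.
Check: V − E + F = 34 − 80 + 48 = 2.

34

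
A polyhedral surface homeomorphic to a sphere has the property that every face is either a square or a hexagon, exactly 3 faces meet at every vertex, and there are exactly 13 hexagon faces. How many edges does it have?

Let x be the number of squares; then F = 13 + x.
Edge–face incidences: 2E = 6·13 + 4·x = 78 + 4x.
Every vertex has degree 3, so 3V = 2E.
Euler: V − E + F = 2 ⇒ (2E)/3 − E + (13 + x) = 2.
Multiply by 6: 2·(2E) − 3·(2E) + 6·(13 + x) = 12, i.e. 78 + 6x − (78 + 4x) = 12.
Collecting terms: 2x = 12, so x = 6.
Then 2E = 78 + 4·6 = 102, so E = 51, V = 2E/3 = 34, F = 13 + 6 = 19.

51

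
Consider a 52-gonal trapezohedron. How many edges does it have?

208

The n-trapezohedron (dual of the n-antiprism) has V = 2·52 + 2 = 106, E = 4·52 = 208, F = 2·52 = 104.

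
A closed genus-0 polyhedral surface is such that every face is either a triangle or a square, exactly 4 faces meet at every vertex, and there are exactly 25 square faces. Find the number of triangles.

Let x be the number of triangles; then F = 25 + x.
Edge–face incidences: 2E = 4·25 + 3·x = 100 + 3x.
Every vertex has degree 4, so 4V = 2E.
Euler: V − E + F = 2 ⇒ (2E)/4 − E + (25 + x) = 2.
Multiply by 8: 2·(2E) − 4·(2E) + 8·(25 + x) = 16, i.e. 200 + 8x − 2·(100 + 3x) = 16.
Collecting terms: 2x = 16, so x = 8.
Then 2E = 100 + 3·8 = 124, so E = 62, V = 2E/4 = 31, F = 25 + 8 = 33.

8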